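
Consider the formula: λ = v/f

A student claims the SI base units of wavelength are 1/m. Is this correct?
Units of each symbol in λ = v/f:
  v (wave speed): m/s
  f (frequency): 1/s  → in the denominator, contributes s

Multiplying the contributions: [m/s] · [s]
Adding exponents of each base unit: m: 1
SI base units of wavelength: m

The claimed units 1/m (exponents m: -1) do not match the derived units m (exponents m: 1), so the claim is incorrect.

Answer: No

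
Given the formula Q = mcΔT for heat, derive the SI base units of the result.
Units of each symbol in Q = mcΔT:
  m (mass): kg
  c (specific heat capacity, in J/(kg·K)): m²/(s²·K)
  ΔT (temperature change): K

Multiplying the contributions: [kg] · [m²/(s²·K)] · [K]
Adding exponents of each base unit: kg: 1, m: 2, s: -2
SI base units of heat: kg·m²/s²

Answer: kg·m²/s²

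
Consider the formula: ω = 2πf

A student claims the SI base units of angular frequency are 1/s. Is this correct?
Units of each symbol in ω = 2πf:
  f (frequency): 1/s
  The factor 2π is dimensionless.

Multiplying the contributions: [1/s]
Adding exponents of each base unit: s: -1
SI base units of angular frequency: 1/s

The claimed units 1/s match the derived units, so the claim is correct.

Answer: Yes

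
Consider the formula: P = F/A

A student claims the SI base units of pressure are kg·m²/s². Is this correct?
Units of each symbol in P = F/A:
  F (force): kg·m/s²
  A (area): m²  → in the denominator, contributes 1/m²

Multiplying the contributions: [kg·m/s²] · [1/m²]
Adding exponents of each base unit: kg: 1, m: -1, s: -2
SI base units of pressure: kg/(m·s²)

The claimed units kg·m²/s² (exponents kg: 1, m: 2, s: -2) do not match the derived units kg/(m·s²) (exponents kg: 1, m: -1, s: -2), so the claim is incorrect.

Answer: No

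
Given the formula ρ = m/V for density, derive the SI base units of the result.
Units of each symbol in ρ = m/V:
  m (mass): kg
  V (volume): m³  → in the denominator, contributes 1/m³

Multiplying the contributions: [kg] · [1/m³]
Adding exponents of each base unit: kg: 1, m: -3
SI base units of density: kg/m³

Answer: kg/m³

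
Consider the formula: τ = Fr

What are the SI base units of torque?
Units of each symbol in τ = Fr:
  F (force): kg·m/s²
  r (lever arm): m

Multiplying the contributions: [kg·m/s²] · [m]
Adding exponents of each base unit: kg: 1, m: 2, s: -2
SI base units of torque: kg·m²/s²

Answer: kg·m²/s²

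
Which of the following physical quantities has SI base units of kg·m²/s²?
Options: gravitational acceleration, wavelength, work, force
Checking the SI base units of each option:
  gravitational acceleration (g = GM/r²): m/s²  ✗
  wavelength (λ = v/f): m  ✗
  work (W = Fd): kg·m²/s²  ✓ matches
  force (F = ma): kg·m/s²  ✗

Only work has units kg·m²/s².

Answer: work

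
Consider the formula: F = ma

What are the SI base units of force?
Units of each symbol in F = ma:
  m (mass): kg
  a (acceleration): m/s²

Multiplying the contributions: [kg] · [m/s²]
Adding exponents of each base unit: kg: 1, m: 1, s: -2
SI base units of force: kg·m/s²

Answer: kg·m/s²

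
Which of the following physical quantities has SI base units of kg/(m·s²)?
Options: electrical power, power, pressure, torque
Checking the SI base units of each option:
  electrical power (P = IV): kg·m²/s³  ✗
  power (P = W/t): kg·m²/s³  ✗
  pressure (P = F/A): kg/(m·s²)  ✓ matches
  torque (τ = Fr): kg·m²/s²  ✗

Only pressure has units kg/(m·s²).

Answer: pressure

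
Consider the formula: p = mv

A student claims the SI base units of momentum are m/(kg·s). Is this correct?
Units of each symbol in p = mv:
  m (mass): kg
  v (velocity): m/s

Multiplying the contributions: [kg] · [m/s]
Adding exponents of each base unit: kg: 1, m: 1, s: -1
SI base units of momentum: kg·m/s

The claimed units m/(kg·s) (exponents kg: -1, m: 1, s: -1) do not match the derived units kg·m/s (exponents kg: 1, m: 1, s: -1), so the claim is incorrect.

Answer: No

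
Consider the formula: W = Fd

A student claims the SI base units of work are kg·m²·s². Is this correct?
Units of each symbol in W = Fd:
  F (force): kg·m/s²
  d (displacement): m

Multiplying the contributions: [kg·m/s²] · [m]
Adding exponents of each base unit: kg: 1, m: 2, s: -2
SI base units of work: kg·m²/s²

The claimed units kg·m²·s² (exponents kg: 1, m: 2, s: 2) do not match the derived units kg·m²/s² (exponents kg: 1, m: 2, s: -2), so the claim is incorrect.

Answer: No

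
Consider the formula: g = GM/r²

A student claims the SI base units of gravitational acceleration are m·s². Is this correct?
Units of each symbol in g = GM/r²:
  G (gravitational constant): m³/(kg·s²)
  M (mass): kg
  r (distance): m  → to the power 2 in the denominator, contributes 1/m²

Multiplying the contributions: [m³/(kg·s²)] · [kg] · [1/m²]
Adding exponents of each base unit: m: 1, s: -2
SI base units of gravitational acceleration: m/s²

The claimed units m·s² (exponents m: 1, s: 2) do not match the derived units m/s² (exponents m: 1, s: -2), so the claim is incorrect.

Answer: No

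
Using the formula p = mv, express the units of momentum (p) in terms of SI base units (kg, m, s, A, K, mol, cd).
Units of each symbol in p = mv:
  m (mass): kg
  v (velocity): m/s

Multiplying the contributions: [kg] · [m/s]
Adding exponents of each base unit: kg: 1, m: 1, s: -1
SI base units of momentum: kg·m/s

Answer: kg·m/s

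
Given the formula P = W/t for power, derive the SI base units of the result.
Units of each symbol in P = W/t:
  W (work): kg·m²/s²
  t (time): s  → in the denominator, contributes 1/s

Multiplying the contributions: [kg·m²/s²] · [1/s]
Adding exponents of each base unit: kg: 1, m: 2, s: -3
SI base units of power: kg·m²/s³

Answer: kg·m²/s³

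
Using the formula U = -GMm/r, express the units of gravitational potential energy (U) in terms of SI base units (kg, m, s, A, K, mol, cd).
Units of each symbol in U = -GMm/r:
  G (gravitational constant): m³/(kg·s²)
  M (mass): kg
  m (mass): kg
  r (distance): m  → in the denominator, contributes 1/m
  The minus sign does not affect the units.

Multiplying the contributions: [m³/(kg·s²)] · [kg] · [kg] · [1/m]
Adding exponents of each base unit: kg: 1, m: 2, s: -2
SI base units of gravitational potential energy: kg·m²/s²

Answer: kg·m²/s²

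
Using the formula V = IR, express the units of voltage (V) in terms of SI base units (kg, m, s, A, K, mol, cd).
Units of each symbol in V = IR:
  I (current): A
  R (resistance, in ohms): kg·m²/(s³·A²)

Multiplying the contributions: [A] · [kg·m²/(s³·A²)]
Adding exponents of each base unit: kg: 1, m: 2, s: -3, A: -1
SI base units of voltage: kg·m²/(s³·A)

Answer: kg·m²/(s³·A)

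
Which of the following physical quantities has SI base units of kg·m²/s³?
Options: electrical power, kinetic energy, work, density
Checking the SI base units of each option:
  electrical power (P = IV): kg·m²/s³  ✓ matches
  kinetic energy (E = ½mv²): kg·m²/s²  ✗
  work (W = Fd): kg·m²/s²  ✗
  density (ρ = m/V): kg/m³  ✗

Only electrical power has units kg·m²/s³.

Answer: electrical power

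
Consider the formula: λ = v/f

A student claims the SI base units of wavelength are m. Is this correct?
Units of each symbol in λ = v/f:
  v (wave speed): m/s
  f (frequency): 1/s  → in the denominator, contributes s

Multiplying the contributions: [m/s] · [s]
Adding exponents of each base unit: m: 1
SI base units of wavelength: m

The claimed units m match the derived units, so the claim is correct.

Answer: Yes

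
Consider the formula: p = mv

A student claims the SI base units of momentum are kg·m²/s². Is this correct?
Units of each symbol in p = mv:
  m (mass): kg
  v (velocity): m/s

Multiplying the contributions: [kg] · [m/s]
Adding exponents of each base unit: kg: 1, m: 1, s: -1
SI base units of momentum: kg·m/s

The claimed units kg·m²/s² (exponents kg: 1, m: 2, s: -2) do not match the derived units kg·m/s (exponents kg: 1, m: 1, s: -1), so the claim is incorrect.

Answer: No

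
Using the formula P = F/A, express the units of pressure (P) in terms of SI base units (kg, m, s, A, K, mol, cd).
Units of each symbol in P = F/A:
  F (force): kg·m/s²
  A (area): m²  → in the denominator, contributes 1/m²

Multiplying the contributions: [kg·m/s²] · [1/m²]
Adding exponents of each base unit: kg: 1, m: -1, s: -2
SI base units of pressure: kg/(m·s²)

Answer: kg/(m·s²)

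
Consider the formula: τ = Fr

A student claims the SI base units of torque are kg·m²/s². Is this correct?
Units of each symbol in τ = Fr:
  F (force): kg·m/s²
  r (lever arm): m

Multiplying the contributions: [kg·m/s²] · [m]
Adding exponents of each base unit: kg: 1, m: 2, s: -2
SI base units of torque: kg·m²/s²

The claimed units kg·m²/s² match the derived units, so the claim is correct.

Answer: Yes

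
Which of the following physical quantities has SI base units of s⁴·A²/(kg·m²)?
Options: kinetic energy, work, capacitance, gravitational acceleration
Checking the SI base units of each option:
  kinetic energy (E = ½mv²): kg·m²/s²  ✗
  work (W = Fd): kg·m²/s²  ✗
  capacitance (C = Q/V): s⁴·A²/(kg·m²)  ✓ matches
  gravitational acceleration (g = GM/r²): m/s²  ✗

Only capacitance has units s⁴·A²/(kg·m²).

Answer: capacitance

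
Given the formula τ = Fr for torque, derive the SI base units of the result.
Units of each symbol in τ = Fr:
  F (force): kg·m/s²
  r (lever arm): m

Multiplying the contributions: [kg·m/s²] · [m]
Adding exponents of each base unit: kg: 1, m: 2, s: -2
SI base units of torque: kg·m²/s²

Answer: kg·m²/s²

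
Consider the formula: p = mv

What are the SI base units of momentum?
Units of each symbol in p = mv:
  m (mass): kg
  v (velocity): m/s

Multiplying the contributions: [kg] · [m/s]
Adding exponents of each base unit: kg: 1, m: 1, s: -1
SI base units of momentum: kg·m/s

Answer: kg·m/s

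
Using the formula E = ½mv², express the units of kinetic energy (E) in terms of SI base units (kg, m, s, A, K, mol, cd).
Units of each symbol in E = ½mv²:
  m (mass): kg
  v (speed): m/s  → to the power 2, contributes m²/s²
  The factor ½ is dimensionless.

Multiplying the contributions: [kg] · [m²/s²]
Adding exponents of each base unit: kg: 1, m: 2, s: -2
SI base units of kinetic energy: kg·m²/s²

Answer: kg·m²/s²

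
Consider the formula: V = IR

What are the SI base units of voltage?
Units of each symbol in V = IR:
  I (current): A
  R (resistance, in ohms): kg·m²/(s³·A²)

Multiplying the contributions: [A] · [kg·m²/(s³·A²)]
Adding exponents of each base unit: kg: 1, m: 2, s: -3, A: -1
SI base units of voltage: kg·m²/(s³·A)

Answer: kg·m²/(s³·A)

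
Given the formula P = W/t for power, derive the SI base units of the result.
Units of each symbol in P = W/t:
  W (work): kg·m²/s²
  t (time): s  → in the denominator, contributes 1/s

Multiplying the contributions: [kg·m²/s²] · [1/s]
Adding exponents of each base unit: kg: 1, m: 2, s: -3
SI base units of power: kg·m²/s³

Answer: kg·m²/s³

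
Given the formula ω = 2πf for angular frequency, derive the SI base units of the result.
Units of each symbol in ω = 2πf:
  f (frequency): 1/s
  The factor 2π is dimensionless.

Multiplying the contributions: [1/s]
Adding exponents of each base unit: s: -1
SI base units of angular frequency: 1/s

Answer: 1/s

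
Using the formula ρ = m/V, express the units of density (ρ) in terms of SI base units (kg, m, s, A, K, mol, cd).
Units of each symbol in ρ = m/V:
  m (mass): kg
  V (volume): m³  → in the denominator, contributes 1/m³

Multiplying the contributions: [kg] · [1/m³]
Adding exponents of each base unit: kg: 1, m: -3
SI base units of density: kg/m³

Answer: kg/m³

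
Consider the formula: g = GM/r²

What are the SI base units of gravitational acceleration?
Units of each symbol in g = GM/r²:
  G (gravitational constant): m³/(kg·s²)
  M (mass): kg
  r (distance): m  → to the power 2 in the denominator, contributes 1/m²

Multiplying the contributions: [m³/(kg·s²)] · [kg] · [1/m²]
Adding exponents of each base unit: m: 1, s: -2
SI base units of gravitational acceleration: m/s²

Answer: m/s²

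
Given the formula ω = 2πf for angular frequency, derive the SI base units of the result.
Units of each symbol in ω = 2πf:
  f (frequency): 1/s
  The factor 2π is dimensionless.

Multiplying the contributions: [1/s]
Adding exponents of each base unit: s: -1
SI base units of angular frequency: 1/s

Answer: 1/s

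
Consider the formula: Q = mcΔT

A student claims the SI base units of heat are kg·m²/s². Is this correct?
Units of each symbol in Q = mcΔT:
  m (mass): kg
  c (specific heat capacity, in J/(kg·K)): m²/(s²·K)
  ΔT (temperature change): K

Multiplying the contributions: [kg] · [m²/(s²·K)] · [K]
Adding exponents of each base unit: kg: 1, m: 2, s: -2
SI base units of heat: kg·m²/s²

The claimed units kg·m²/s² match the derived units, so the claim is correct.

Answer: Yes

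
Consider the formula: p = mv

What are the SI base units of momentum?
Units of each symbol in p = mv:
  m (mass): kg
  v (velocity): m/s

Multiplying the contributions: [kg] · [m/s]
Adding exponents of each base unit: kg: 1, m: 1, s: -1
SI base units of momentum: kg·m/s

Answer: kg·m/s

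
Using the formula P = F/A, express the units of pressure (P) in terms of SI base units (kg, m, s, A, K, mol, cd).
Units of each symbol in P = F/A:
  F (force): kg·m/s²
  A (area): m²  → in the denominator, contributes 1/m²

Multiplying the contributions: [kg·m/s²] · [1/m²]
Adding exponents of each base unit: kg: 1, m: -1, s: -2
SI base units of pressure: kg/(m·s²)

Answer: kg/(m·s²)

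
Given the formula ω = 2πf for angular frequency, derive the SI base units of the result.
Units of each symbol in ω = 2πf:
  f (frequency): 1/s
  The factor 2π is dimensionless.

Multiplying the contributions: [1/s]
Adding exponents of each base unit: s: -1
SI base units of angular frequency: 1/s

Answer: 1/s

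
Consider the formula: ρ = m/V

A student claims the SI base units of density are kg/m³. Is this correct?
Units of each symbol in ρ = m/V:
  m (mass): kg
  V (volume): m³  → in the denominator, contributes 1/m³

Multiplying the contributions: [kg] · [1/m³]
Adding exponents of each base unit: kg: 1, m: -3
SI base units of density: kg/m³

The claimed units kg/m³ match the derived units, so the claim is correct.

Answer: Yes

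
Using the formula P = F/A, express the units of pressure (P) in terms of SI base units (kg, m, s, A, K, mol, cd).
Units of each symbol in P = F/A:
  F (force): kg·m/s²
  A (area): m²  → in the denominator, contributes 1/m²

Multiplying the contributions: [kg·m/s²] · [1/m²]
Adding exponents of each base unit: kg: 1, m: -1, s: -2
SI base units of pressure: kg/(m·s²)

Answer: kg/(m·s²)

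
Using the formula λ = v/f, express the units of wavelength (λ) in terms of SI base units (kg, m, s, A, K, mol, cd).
Units of each symbol in λ = v/f:
  v (wave speed): m/s
  f (frequency): 1/s  → in the denominator, contributes s

Multiplying the contributions: [m/s] · [s]
Adding exponents of each base unit: m: 1
SI base units of wavelength: m

Answer: m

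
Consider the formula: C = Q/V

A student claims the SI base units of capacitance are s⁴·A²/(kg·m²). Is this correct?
Units of each symbol in C = Q/V:
  Q (charge, in coulombs): s·A
  V (voltage, in volts): kg·m²/(s³·A)  → in the denominator, contributes s³·A/(kg·m²)

Multiplying the contributions: [s·A] · [s³·A/(kg·m²)]
Adding exponents of each base unit: kg: -1, m: -2, s: 4, A: 2
SI base units of capacitance: s⁴·A²/(kg·m²)

The claimed units s⁴·A²/(kg·m²) match the derived units, so the claim is correct.

Answer: Yes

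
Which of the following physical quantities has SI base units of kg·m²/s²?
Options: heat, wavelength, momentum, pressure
Checking the SI base units of each option:
  heat (Q = mcΔT): kg·m²/s²  ✓ matches
  wavelength (λ = v/f): m  ✗
  momentum (p = mv): kg·m/s  ✗
  pressure (P = F/A): kg/(m·s²)  ✗

Only heat has units kg·m²/s².

Answer: heat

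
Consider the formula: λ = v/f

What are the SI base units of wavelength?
Units of each symbol in λ = v/f:
  v (wave speed): m/s
  f (frequency): 1/s  → in the denominator, contributes s

Multiplying the contributions: [m/s] · [s]
Adding exponents of each base unit: m: 1
SI base units of wavelength: m

Answer: m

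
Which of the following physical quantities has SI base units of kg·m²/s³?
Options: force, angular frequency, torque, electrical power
Checking the SI base units of each option:
  force (F = ma): kg·m/s²  ✗
  angular frequency (ω = 2πf): 1/s  ✗
  torque (τ = Fr): kg·m²/s²  ✗
  electrical power (P = IV): kg·m²/s³  ✓ matches

Only electrical power has units kg·m²/s³.

Answer: electrical power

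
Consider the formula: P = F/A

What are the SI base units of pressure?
Units of each symbol in P = F/A:
  F (force): kg·m/s²
  A (area): m²  → in the denominator, contributes 1/m²

Multiplying the contributions: [kg·m/s²] · [1/m²]
Adding exponents of each base unit: kg: 1, m: -1, s: -2
SI base units of pressure: kg/(m·s²)

Answer: kg/(m·s²)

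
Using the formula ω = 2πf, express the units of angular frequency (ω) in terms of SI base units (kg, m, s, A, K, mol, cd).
Units of each symbol in ω = 2πf:
  f (frequency): 1/s
  The factor 2π is dimensionless.

Multiplying the contributions: [1/s]
Adding exponents of each base unit: s: -1
SI base units of angular frequency: 1/s

Answer: 1/s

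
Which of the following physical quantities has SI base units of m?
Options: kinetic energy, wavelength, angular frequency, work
Checking the SI base units of each option:
  kinetic energy (E = ½mv²): kg·m²/s²  ✗
  wavelength (λ = v/f): m  ✓ matches
  angular frequency (ω = 2πf): 1/s  ✗
  work (W = Fd): kg·m²/s²  ✗

Only wavelength has units m.

Answer: wavelength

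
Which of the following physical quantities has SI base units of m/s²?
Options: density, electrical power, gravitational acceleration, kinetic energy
Checking the SI base units of each option:
  density (ρ = m/V): kg/m³  ✗
  electrical power (P = IV): kg·m²/s³  ✗
  gravitational acceleration (g = GM/r²): m/s²  ✓ matches
  kinetic energy (E = ½mv²): kg·m²/s²  ✗

Only gravitational acceleration has units m/s².

Answer: gravitational acceleration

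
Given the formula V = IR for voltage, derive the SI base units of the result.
Units of each symbol in V = IR:
  I (current): A
  R (resistance, in ohms): kg·m²/(s³·A²)

Multiplying the contributions: [A] · [kg·m²/(s³·A²)]
Adding exponents of each base unit: kg: 1, m: 2, s: -3, A: -1
SI base units of voltage: kg·m²/(s³·A)

Answer: kg·m²/(s³·A)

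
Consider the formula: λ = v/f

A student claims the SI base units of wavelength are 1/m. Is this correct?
Units of each symbol in λ = v/f:
  v (wave speed): m/s
  f (frequency): 1/s  → in the denominator, contributes s

Multiplying the contributions: [m/s] · [s]
Adding exponents of each base unit: m: 1
SI base units of wavelength: m

The claimed units 1/m (exponents m: -1) do not match the derived units m (exponents m: 1), so the claim is incorrect.

Answer: No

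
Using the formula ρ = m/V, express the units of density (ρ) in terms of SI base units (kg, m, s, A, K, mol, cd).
Units of each symbol in ρ = m/V:
  m (mass): kg
  V (volume): m³  → in the denominator, contributes 1/m³

Multiplying the contributions: [kg] · [1/m³]
Adding exponents of each base unit: kg: 1, m: -3
SI base units of density: kg/m³

Answer: kg/m³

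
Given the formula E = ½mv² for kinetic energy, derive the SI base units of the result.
Units of each symbol in E = ½mv²:
  m (mass): kg
  v (speed): m/s  → to the power 2, contributes m²/s²
  The factor ½ is dimensionless.

Multiplying the contributions: [kg] · [m²/s²]
Adding exponents of each base unit: kg: 1, m: 2, s: -2
SI base units of kinetic energy: kg·m²/s²

Answer: kg·m²/s²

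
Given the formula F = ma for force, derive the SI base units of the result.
Units of each symbol in F = ma:
  m (mass): kg
  a (acceleration): m/s²

Multiplying the contributions: [kg] · [m/s²]
Adding exponents of each base unit: kg: 1, m: 1, s: -2
SI base units of force: kg·m/s²

Answer: kg·m/s²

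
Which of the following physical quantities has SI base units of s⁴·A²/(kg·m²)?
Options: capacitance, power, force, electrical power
Checking the SI base units of each option:
  capacitance (C = Q/V): s⁴·A²/(kg·m²)  ✓ matches
  power (P = W/t): kg·m²/s³  ✗
  force (F = ma): kg·m/s²  ✗
  electrical power (P = IV): kg·m²/s³  ✗

Only capacitance has units s⁴·A²/(kg·m²).

Answer: capacitance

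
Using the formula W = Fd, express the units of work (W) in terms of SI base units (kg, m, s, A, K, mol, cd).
Units of each symbol in W = Fd:
  F (force): kg·m/s²
  d (displacement): m

Multiplying the contributions: [kg·m/s²] · [m]
Adding exponents of each base unit: kg: 1, m: 2, s: -2
SI base units of work: kg·m²/s²

Answer: kg·m²/s²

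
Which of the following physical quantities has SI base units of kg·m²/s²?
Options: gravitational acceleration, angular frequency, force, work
Checking the SI base units of each option:
  gravitational acceleration (g = GM/r²): m/s²  ✗
  angular frequency (ω = 2πf): 1/s  ✗
  force (F = ma): kg·m/s²  ✗
  work (W = Fd): kg·m²/s²  ✓ matches

Only work has units kg·m²/s².

Answer: work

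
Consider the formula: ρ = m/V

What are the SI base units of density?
Units of each symbol in ρ = m/V:
  m (mass): kg
  V (volume): m³  → in the denominator, contributes 1/m³

Multiplying the contributions: [kg] · [1/m³]
Adding exponents of each base unit: kg: 1, m: -3
SI base units of density: kg/m³

Answer: kg/m³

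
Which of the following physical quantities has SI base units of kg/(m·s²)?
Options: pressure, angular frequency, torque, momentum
Checking the SI base units of each option:
  pressure (P = F/A): kg/(m·s²)  ✓ matches
  angular frequency (ω = 2πf): 1/s  ✗
  torque (τ = Fr): kg·m²/s²  ✗
  momentum (p = mv): kg·m/s  ✗

Only pressure has units kg/(m·s²).

Answer: pressure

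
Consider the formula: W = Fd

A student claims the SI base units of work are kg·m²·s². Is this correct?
Units of each symbol in W = Fd:
  F (force): kg·m/s²
  d (displacement): m

Multiplying the contributions: [kg·m/s²] · [m]
Adding exponents of each base unit: kg: 1, m: 2, s: -2
SI base units of work: kg·m²/s²

The claimed units kg·m²·s² (exponents kg: 1, m: 2, s: 2) do not match the derived units kg·m²/s² (exponents kg: 1, m: 2, s: -2), so the claim is incorrect.

Answer: No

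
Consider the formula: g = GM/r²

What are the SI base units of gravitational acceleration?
Units of each symbol in g = GM/r²:
  G (gravitational constant): m³/(kg·s²)
  M (mass): kg
  r (distance): m  → to the power 2 in the denominator, contributes 1/m²

Multiplying the contributions: [m³/(kg·s²)] · [kg] · [1/m²]
Adding exponents of each base unit: m: 1, s: -2
SI base units of gravitational acceleration: m/s²

Answer: m/s²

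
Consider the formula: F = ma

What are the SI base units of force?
Units of each symbol in F = ma:
  m (mass): kg
  a (acceleration): m/s²

Multiplying the contributions: [kg] · [m/s²]
Adding exponents of each base unit: kg: 1, m: 1, s: -2
SI base units of force: kg·m/s²

Answer: kg·m/s²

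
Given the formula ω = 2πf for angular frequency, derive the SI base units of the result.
Units of each symbol in ω = 2πf:
  f (frequency): 1/s
  The factor 2π is dimensionless.

Multiplying the contributions: [1/s]
Adding exponents of each base unit: s: -1
SI base units of angular frequency: 1/s

Answer: 1/s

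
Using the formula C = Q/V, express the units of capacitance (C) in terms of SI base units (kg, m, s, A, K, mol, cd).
Units of each symbol in C = Q/V:
  Q (charge, in coulombs): s·A
  V (voltage, in volts): kg·m²/(s³·A)  → in the denominator, contributes s³·A/(kg·m²)

Multiplying the contributions: [s·A] · [s³·A/(kg·m²)]
Adding exponents of each base unit: kg: -1, m: -2, s: 4, A: 2
SI base units of capacitance: s⁴·A²/(kg·m²)

Answer: s⁴·A²/(kg·m²)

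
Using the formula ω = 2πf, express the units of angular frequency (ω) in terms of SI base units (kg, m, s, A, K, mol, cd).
Units of each symbol in ω = 2πf:
  f (frequency): 1/s
  The factor 2π is dimensionless.

Multiplying the contributions: [1/s]
Adding exponents of each base unit: s: -1
SI base units of angular frequency: 1/s

Answer: 1/s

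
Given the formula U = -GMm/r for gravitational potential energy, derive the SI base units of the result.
Units of each symbol in U = -GMm/r:
  G (gravitational constant): m³/(kg·s²)
  M (mass): kg
  m (mass): kg
  r (distance): m  → in the denominator, contributes 1/m
  The minus sign does not affect the units.

Multiplying the contributions: [m³/(kg·s²)] · [kg] · [kg] · [1/m]
Adding exponents of each base unit: kg: 1, m: 2, s: -2
SI base units of gravitational potential energy: kg·m²/s²

Answer: kg·m²/s²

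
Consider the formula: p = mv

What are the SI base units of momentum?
Units of each symbol in p = mv:
  m (mass): kg
  v (velocity): m/s

Multiplying the contributions: [kg] · [m/s]
Adding exponents of each base unit: kg: 1, m: 1, s: -1
SI base units of momentum: kg·m/s

Answer: kg·m/s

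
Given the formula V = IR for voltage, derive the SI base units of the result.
Units of each symbol in V = IR:
  I (current): A
  R (resistance, in ohms): kg·m²/(s³·A²)

Multiplying the contributions: [A] · [kg·m²/(s³·A²)]
Adding exponents of each base unit: kg: 1, m: 2, s: -3, A: -1
SI base units of voltage: kg·m²/(s³·A)

Answer: kg·m²/(s³·A)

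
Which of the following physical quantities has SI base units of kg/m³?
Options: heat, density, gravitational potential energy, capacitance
Checking the SI base units of each option:
  heat (Q = mcΔT): kg·m²/s²  ✗
  density (ρ = m/V): kg/m³  ✓ matches
  gravitational potential energy (U = -GMm/r): kg·m²/s²  ✗
  capacitance (C = Q/V): s⁴·A²/(kg·m²)  ✗

Only density has units kg/m³.

Answer: density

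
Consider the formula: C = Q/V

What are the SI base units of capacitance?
Units of each symbol in C = Q/V:
  Q (charge, in coulombs): s·A
  V (voltage, in volts): kg·m²/(s³·A)  → in the denominator, contributes s³·A/(kg·m²)

Multiplying the contributions: [s·A] · [s³·A/(kg·m²)]
Adding exponents of each base unit: kg: -1, m: -2, s: 4, A: 2
SI base units of capacitance: s⁴·A²/(kg·m²)

Answer: s⁴·A²/(kg·m²)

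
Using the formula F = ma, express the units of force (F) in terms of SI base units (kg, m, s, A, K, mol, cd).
Units of each symbol in F = ma:
  m (mass): kg
  a (acceleration): m/s²

Multiplying the contributions: [kg] · [m/s²]
Adding exponents of each base unit: kg: 1, m: 1, s: -2
SI base units of force: kg·m/s²

Answer: kg·m/s²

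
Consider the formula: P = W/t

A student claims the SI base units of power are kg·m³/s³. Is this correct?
Units of each symbol in P = W/t:
  W (work): kg·m²/s²
  t (time): s  → in the denominator, contributes 1/s

Multiplying the contributions: [kg·m²/s²] · [1/s]
Adding exponents of each base unit: kg: 1, m: 2, s: -3
SI base units of power: kg·m²/s³

The claimed units kg·m³/s³ (exponents kg: 1, m: 3, s: -3) do not match the derived units kg·m²/s³ (exponents kg: 1, m: 2, s: -3), so the claim is incorrect.

Answer: No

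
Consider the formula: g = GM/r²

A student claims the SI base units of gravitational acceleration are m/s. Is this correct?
Units of each symbol in g = GM/r²:
  G (gravitational constant): m³/(kg·s²)
  M (mass): kg
  r (distance): m  → to the power 2 in the denominator, contributes 1/m²

Multiplying the contributions: [m³/(kg·s²)] · [kg] · [1/m²]
Adding exponents of each base unit: m: 1, s: -2
SI base units of gravitational acceleration: m/s²

The claimed units m/s (exponents m: 1, s: -1) do not match the derived units m/s² (exponents m: 1, s: -2), so the claim is incorrect.

Answer: No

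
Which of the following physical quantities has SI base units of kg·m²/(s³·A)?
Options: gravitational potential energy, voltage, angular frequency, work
Checking the SI base units of each option:
  gravitational potential energy (U = -GMm/r): kg·m²/s²  ✗
  voltage (V = IR): kg·m²/(s³·A)  ✓ matches
  angular frequency (ω = 2πf): 1/s  ✗
  work (W = Fd): kg·m²/s²  ✗

Only voltage has units kg·m²/(s³·A).

Answer: voltage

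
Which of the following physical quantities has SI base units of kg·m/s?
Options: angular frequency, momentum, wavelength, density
Checking the SI base units of each option:
  angular frequency (ω = 2πf): 1/s  ✗
  momentum (p = mv): kg·m/s  ✓ matches
  wavelength (λ = v/f): m  ✗
  density (ρ = m/V): kg/m³  ✗

Only momentum has units kg·m/s.

Answer: momentum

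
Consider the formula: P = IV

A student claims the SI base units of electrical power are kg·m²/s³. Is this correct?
Units of each symbol in P = IV:
  I (current): A
  V (voltage, in volts): kg·m²/(s³·A)

Multiplying the contributions: [A] · [kg·m²/(s³·A)]
Adding exponents of each base unit: kg: 1, m: 2, s: -3
SI base units of electrical power: kg·m²/s³

The claimed units kg·m²/s³ match the derived units, so the claim is correct.

Answer: Yes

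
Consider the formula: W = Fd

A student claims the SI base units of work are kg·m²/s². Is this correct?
Units of each symbol in W = Fd:
  F (force): kg·m/s²
  d (displacement): m

Multiplying the contributions: [kg·m/s²] · [m]
Adding exponents of each base unit: kg: 1, m: 2, s: -2
SI base units of work: kg·m²/s²

The claimed units kg·m²/s² match the derived units, so the claim is correct.

Answer: Yes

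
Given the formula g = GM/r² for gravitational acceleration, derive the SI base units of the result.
Units of each symbol in g = GM/r²:
  G (gravitational constant): m³/(kg·s²)
  M (mass): kg
  r (distance): m  → to the power 2 in the denominator, contributes 1/m²

Multiplying the contributions: [m³/(kg·s²)] · [kg] · [1/m²]
Adding exponents of each base unit: m: 1, s: -2
SI base units of gravitational acceleration: m/s²

Answer: m/s²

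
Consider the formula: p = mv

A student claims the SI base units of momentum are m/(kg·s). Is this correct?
Units of each symbol in p = mv:
  m (mass): kg
  v (velocity): m/s

Multiplying the contributions: [kg] · [m/s]
Adding exponents of each base unit: kg: 1, m: 1, s: -1
SI base units of momentum: kg·m/s

The claimed units m/(kg·s) (exponents kg: -1, m: 1, s: -1) do not match the derived units kg·m/s (exponents kg: 1, m: 1, s: -1), so the claim is incorrect.

Answer: No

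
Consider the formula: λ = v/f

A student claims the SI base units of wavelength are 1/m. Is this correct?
Units of each symbol in λ = v/f:
  v (wave speed): m/s
  f (frequency): 1/s  → in the denominator, contributes s

Multiplying the contributions: [m/s] · [s]
Adding exponents of each base unit: m: 1
SI base units of wavelength: m

The claimed units 1/m (exponents m: -1) do not match the derived units m (exponents m: 1), so the claim is incorrect.

Answer: No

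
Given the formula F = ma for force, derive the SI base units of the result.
Units of each symbol in F = ma:
  m (mass): kg
  a (acceleration): m/s²

Multiplying the contributions: [kg] · [m/s²]
Adding exponents of each base unit: kg: 1, m: 1, s: -2
SI base units of force: kg·m/s²

Answer: kg·m/s²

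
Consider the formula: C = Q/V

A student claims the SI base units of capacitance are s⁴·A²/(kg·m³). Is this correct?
Units of each symbol in C = Q/V:
  Q (charge, in coulombs): s·A
  V (voltage, in volts): kg·m²/(s³·A)  → in the denominator, contributes s³·A/(kg·m²)

Multiplying the contributions: [s·A] · [s³·A/(kg·m²)]
Adding exponents of each base unit: kg: -1, m: -2, s: 4, A: 2
SI base units of capacitance: s⁴·A²/(kg·m²)

The claimed units s⁴·A²/(kg·m³) (exponents kg: -1, m: -3, s: 4, A: 2) do not match the derived units s⁴·A²/(kg·m²) (exponents kg: -1, m: -2, s: 4, A: 2), so the claim is incorrect.

Answer: No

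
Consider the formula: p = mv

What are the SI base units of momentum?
Units of each symbol in p = mv:
  m (mass): kg
  v (velocity): m/s

Multiplying the contributions: [kg] · [m/s]
Adding exponents of each base unit: kg: 1, m: 1, s: -1
SI base units of momentum: kg·m/s

Answer: kg·m/s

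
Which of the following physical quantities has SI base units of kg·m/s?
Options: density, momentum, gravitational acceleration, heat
Checking the SI base units of each option:
  density (ρ = m/V): kg/m³  ✗
  momentum (p = mv): kg·m/s  ✓ matches
  gravitational acceleration (g = GM/r²): m/s²  ✗
  heat (Q = mcΔT): kg·m²/s²  ✗

Only momentum has units kg·m/s.

Answer: momentum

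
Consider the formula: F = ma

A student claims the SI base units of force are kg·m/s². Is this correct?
Units of each symbol in F = ma:
  m (mass): kg
  a (acceleration): m/s²

Multiplying the contributions: [kg] · [m/s²]
Adding exponents of each base unit: kg: 1, m: 1, s: -2
SI base units of force: kg·m/s²

The claimed units kg·m/s² match the derived units, so the claim is correct.

Answer: Yes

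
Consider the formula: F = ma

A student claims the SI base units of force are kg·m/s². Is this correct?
Units of each symbol in F = ma:
  m (mass): kg
  a (acceleration): m/s²

Multiplying the contributions: [kg] · [m/s²]
Adding exponents of each base unit: kg: 1, m: 1, s: -2
SI base units of force: kg·m/s²

The claimed units kg·m/s² match the derived units, so the claim is correct.

Answer: Yes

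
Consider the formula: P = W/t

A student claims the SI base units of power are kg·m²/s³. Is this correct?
Units of each symbol in P = W/t:
  W (work): kg·m²/s²
  t (time): s  → in the denominator, contributes 1/s

Multiplying the contributions: [kg·m²/s²] · [1/s]
Adding exponents of each base unit: kg: 1, m: 2, s: -3
SI base units of power: kg·m²/s³

The claimed units kg·m²/s³ match the derived units, so the claim is correct.

Answer: Yes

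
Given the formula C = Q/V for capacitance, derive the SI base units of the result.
Units of each symbol in C = Q/V:
  Q (charge, in coulombs): s·A
  V (voltage, in volts): kg·m²/(s³·A)  → in the denominator, contributes s³·A/(kg·m²)

Multiplying the contributions: [s·A] · [s³·A/(kg·m²)]
Adding exponents of each base unit: kg: -1, m: -2, s: 4, A: 2
SI base units of capacitance: s⁴·A²/(kg·m²)

Answer: s⁴·A²/(kg·m²)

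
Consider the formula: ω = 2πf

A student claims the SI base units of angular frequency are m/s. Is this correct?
Units of each symbol in ω = 2πf:
  f (frequency): 1/s
  The factor 2π is dimensionless.

Multiplying the contributions: [1/s]
Adding exponents of each base unit: s: -1
SI base units of angular frequency: 1/s

The claimed units m/s (exponents m: 1, s: -1) do not match the derived units 1/s (exponents s: -1), so the claim is incorrect.

Answer: No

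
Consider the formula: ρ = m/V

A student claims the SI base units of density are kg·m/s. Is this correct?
Units of each symbol in ρ = m/V:
  m (mass): kg
  V (volume): m³  → in the denominator, contributes 1/m³

Multiplying the contributions: [kg] · [1/m³]
Adding exponents of each base unit: kg: 1, m: -3
SI base units of density: kg/m³

The claimed units kg·m/s (exponents kg: 1, m: 1, s: -1) do not match the derived units kg/m³ (exponents kg: 1, m: -3), so the claim is incorrect.

Answer: No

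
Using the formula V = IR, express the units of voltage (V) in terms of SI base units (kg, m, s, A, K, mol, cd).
Units of each symbol in V = IR:
  I (current): A
  R (resistance, in ohms): kg·m²/(s³·A²)

Multiplying the contributions: [A] · [kg·m²/(s³·A²)]
Adding exponents of each base unit: kg: 1, m: 2, s: -3, A: -1
SI base units of voltage: kg·m²/(s³·A)

Answer: kg·m²/(s³·A)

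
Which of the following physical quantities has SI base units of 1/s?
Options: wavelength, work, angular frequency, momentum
Checking the SI base units of each option:
  wavelength (λ = v/f): m  ✗
  work (W = Fd): kg·m²/s²  ✗
  angular frequency (ω = 2πf): 1/s  ✓ matches
  momentum (p = mv): kg·m/s  ✗

Only angular frequency has units 1/s.

Answer: angular frequency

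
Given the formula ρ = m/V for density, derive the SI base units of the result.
Units of each symbol in ρ = m/V:
  m (mass): kg
  V (volume): m³  → in the denominator, contributes 1/m³

Multiplying the contributions: [kg] · [1/m³]
Adding exponents of each base unit: kg: 1, m: -3
SI base units of density: kg/m³

Answer: kg/m³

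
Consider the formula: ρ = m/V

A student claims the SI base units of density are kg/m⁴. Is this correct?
Units of each symbol in ρ = m/V:
  m (mass): kg
  V (volume): m³  → in the denominator, contributes 1/m³

Multiplying the contributions: [kg] · [1/m³]
Adding exponents of each base unit: kg: 1, m: -3
SI base units of density: kg/m³

The claimed units kg/m⁴ (exponents kg: 1, m: -4) do not match the derived units kg/m³ (exponents kg: 1, m: -3), so the claim is incorrect.

Answer: No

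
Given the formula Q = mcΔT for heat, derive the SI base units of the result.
Units of each symbol in Q = mcΔT:
  m (mass): kg
  c (specific heat capacity, in J/(kg·K)): m²/(s²·K)
  ΔT (temperature change): K

Multiplying the contributions: [kg] · [m²/(s²·K)] · [K]
Adding exponents of each base unit: kg: 1, m: 2, s: -2
SI base units of heat: kg·m²/s²

Answer: kg·m²/s²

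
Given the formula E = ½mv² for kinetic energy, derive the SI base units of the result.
Units of each symbol in E = ½mv²:
  m (mass): kg
  v (speed): m/s  → to the power 2, contributes m²/s²
  The factor ½ is dimensionless.

Multiplying the contributions: [kg] · [m²/s²]
Adding exponents of each base unit: kg: 1, m: 2, s: -2
SI base units of kinetic energy: kg·m²/s²

Answer: kg·m²/s²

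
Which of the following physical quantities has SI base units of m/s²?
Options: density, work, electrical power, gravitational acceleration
Checking the SI base units of each option:
  density (ρ = m/V): kg/m³  ✗
  work (W = Fd): kg·m²/s²  ✗
  electrical power (P = IV): kg·m²/s³  ✗
  gravitational acceleration (g = GM/r²): m/s²  ✓ matches

Only gravitational acceleration has units m/s².

Answer: gravitational acceleration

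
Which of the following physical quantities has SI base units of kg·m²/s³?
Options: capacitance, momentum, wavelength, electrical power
Checking the SI base units of each option:
  capacitance (C = Q/V): s⁴·A²/(kg·m²)  ✗
  momentum (p = mv): kg·m/s  ✗
  wavelength (λ = v/f): m  ✗
  electrical power (P = IV): kg·m²/s³  ✓ matches

Only electrical power has units kg·m²/s³.

Answer: electrical power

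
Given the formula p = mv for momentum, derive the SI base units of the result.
Units of each symbol in p = mv:
  m (mass): kg
  v (velocity): m/s

Multiplying the contributions: [kg] · [m/s]
Adding exponents of each base unit: kg: 1, m: 1, s: -1
SI base units of momentum: kg·m/s

Answer: kg·m/s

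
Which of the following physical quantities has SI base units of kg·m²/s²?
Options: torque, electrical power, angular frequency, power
Checking the SI base units of each option:
  torque (τ = Fr): kg·m²/s²  ✓ matches
  electrical power (P = IV): kg·m²/s³  ✗
  angular frequency (ω = 2πf): 1/s  ✗
  power (P = W/t): kg·m²/s³  ✗

Only torque has units kg·m²/s².

Answer: torque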